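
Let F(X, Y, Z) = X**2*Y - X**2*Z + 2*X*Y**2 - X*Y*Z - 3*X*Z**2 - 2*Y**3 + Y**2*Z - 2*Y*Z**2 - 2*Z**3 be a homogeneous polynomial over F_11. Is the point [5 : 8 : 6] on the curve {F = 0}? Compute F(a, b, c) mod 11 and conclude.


F(5,8,6) ≡ 0 (mod 11); P is on the curve.

Evaluate F(5, 8, 6) term-by-term (mod 11).
  X**2*Y ↦ 1·25·8·1 = 200
  -X**2*Z ↦ -1·25·1·6 = -150
  2*X*Y**2 ↦ 2·5·64·1 = 640
  -X*Y*Z ↦ -1·5·8·6 = -240
  -3*X*Z**2 ↦ -3·5·1·36 = -540
  -2*Y**3 ↦ -2·1·512·1 = -1024
  Y**2*Z ↦ 1·1·64·6 = 384
  -2*Y*Z**2 ↦ -2·1·8·36 = -576
  -2*Z**3 ↦ -2·1·1·216 = -432
Sum: F(5, 8, 6) = (200) + (-150) + (640) + (-240) + (-540) + (-1024) + (384) + (-576) + (-432) = -1738.
Reducing mod 11: -1738 ≡ 0 (mod 11).
Since F(a, b, c) ≡ 0 (mod 11), P lies on the curve.


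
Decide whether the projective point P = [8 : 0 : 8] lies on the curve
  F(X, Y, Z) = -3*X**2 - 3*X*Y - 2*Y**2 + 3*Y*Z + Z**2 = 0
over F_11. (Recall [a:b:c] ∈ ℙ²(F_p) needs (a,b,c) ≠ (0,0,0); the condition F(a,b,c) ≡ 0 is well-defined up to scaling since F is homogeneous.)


F(8,0,8) ≡ 4 (mod 11); P is NOT on the curve.

Evaluate F(8, 0, 8) term-by-term (mod 11).
  -3*X**2 ↦ -3·64·1·1 = -192
  -3*X*Y ↦ -3·8·0·1 = 0
  -2*Y**2 ↦ -2·1·0·1 = 0
  3*Y*Z ↦ 3·1·0·8 = 0
  Z**2 ↦ 1·1·1·64 = 64
Sum: F(8, 0, 8) = (-192) + (0) + (0) + (0) + (64) = -128.
Reducing mod 11: -128 ≡ 4 (mod 11).
Since F(a, b, c) ≡ 4 ≠ 0 (mod 11), P does NOT lie on the curve.


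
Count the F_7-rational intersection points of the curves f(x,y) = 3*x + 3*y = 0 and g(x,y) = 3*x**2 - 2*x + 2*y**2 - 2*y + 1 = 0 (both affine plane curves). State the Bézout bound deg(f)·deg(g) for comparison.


Common zeros: {(2, 5), (5, 2)}; count = 2; Bézout bound = 2.

deg(f) = 1, deg(g) = 2, so Bézout bound = 2.
Scan x ∈ F_7. For each x, list the y ∈ F_7 with f(x, y) ≡ 0 and those with g(x, y) ≡ 0 (mod 7); the common zeros in that column are the intersection.
  x = 0: f ≡ 0 at y ∈ {0}; g ≡ 0 at y ∈ ∅; common: ∅.
  x = 1: f ≡ 0 at y ∈ {6}; g ≡ 0 at y ∈ {3, 5}; common: ∅.
  x = 2: f ≡ 0 at y ∈ {5}; g ≡ 0 at y ∈ {3, 5}; common: {5}.
  x = 3: f ≡ 0 at y ∈ {4}; g ≡ 0 at y ∈ ∅; common: ∅.
  x = 4: f ≡ 0 at y ∈ {3}; g ≡ 0 at y ∈ ∅; common: ∅.
  x = 5: f ≡ 0 at y ∈ {2}; g ≡ 0 at y ∈ {2, 6}; common: {2}.
  x = 6: f ≡ 0 at y ∈ {1}; g ≡ 0 at y ∈ ∅; common: ∅.
Collecting: common zeros = {(2, 5), (5, 2)}, so the count is 2.
Comparison with the Bézout bound: 2 ≤ 2 = deg(f)·deg(g), as expected for curves with no common component (the bound is attained).


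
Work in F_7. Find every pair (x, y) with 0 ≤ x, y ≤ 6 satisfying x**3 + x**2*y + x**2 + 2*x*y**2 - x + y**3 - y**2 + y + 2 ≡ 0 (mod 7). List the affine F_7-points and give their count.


Affine F_7-points: {(1, 1), (1, 4), (2, 1), (2, 2), (3, 0), (4, 4), (5, 0), (6, 5)}; count = 8.

For each of the 49 pairs (x, y) ∈ F_7², evaluate f(x, y) mod 7. Record the zeros.
  x = 0: [0↦2, 1↦3, 2↦1, 3↦2, 4↦5, 5↦2, 6↦6]  zeros at y ∈ ∅
  x = 1: [0↦3, 1↦0, 2↦5, 3↦3, 4↦0, 5↦2, 6↦1]  zeros at y ∈ {1, 4}
  x = 2: [0↦5, 1↦0, 2↦0, 3↦4, 4↦4, 5↦6, 6↦2]  zeros at y ∈ {1, 2}
  x = 3: [0↦0, 1↦2, 2↦6, 3↦4, 4↦2, 5↦6, 6↦1]  zeros at y ∈ {0}
  x = 4: [0↦1, 1↦5, 2↦1, 3↦2, 4↦0, 5↦1, 6↦4]  zeros at y ∈ {4}
  x = 5: [0↦0, 1↦1, 2↦5, 3↦4, 4↦4, 5↦4, 6↦3]  zeros at y ∈ {0}
  x = 6: [0↦3, 1↦3, 2↦3, 3↦2, 4↦6, 5↦0, 6↦4]  zeros at y ∈ {5}
Collecting zeros: affine points = {(1, 1), (1, 4), (2, 1), (2, 2), (3, 0), (4, 4), (5, 0), (6, 5)}.
Total count |C(F_7)_aff| = 8.


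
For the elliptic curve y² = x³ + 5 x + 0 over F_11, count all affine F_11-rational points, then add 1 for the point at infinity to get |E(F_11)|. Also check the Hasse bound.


Affine points = {(0, 0), (3, 3), (3, 8), (6, 2), (6, 9), (7, 2), (7, 9), (9, 2), (9, 9), (10, 4), (10, 7)}; affine count = 11; |E(F_11)| = 12.

Discriminant check: Δ ∝ 4a³ + 27b² = 4·5³ + 27·0² = 4·125 + 27·0 ≡ 5 (mod 11). Nonzero ⇒ E is nonsingular.
For each x ∈ F_11, compute rhs = x³ + 5·x + 0 mod 11, then count y ∈ F_11 with y² ≡ rhs.
  x = 0: rhs = 0, matching y values: 0 (1 points).
  x = 1: rhs = 6, matching y values: none (0 points).
  x = 2: rhs = 7, matching y values: none (0 points).
  x = 3: rhs = 9, matching y values: 3, 8 (2 points).
  x = 4: rhs = 7, matching y values: none (0 points).
  x = 5: rhs = 7, matching y values: none (0 points).
  x = 6: rhs = 4, matching y values: 2, 9 (2 points).
  x = 7: rhs = 4, matching y values: 2, 9 (2 points).
  x = 8: rhs = 2, matching y values: none (0 points).
  x = 9: rhs = 4, matching y values: 2, 9 (2 points).
  x = 10: rhs = 5, matching y values: 4, 7 (2 points).
Total affine count: 11.
Full point count |E(F_11)| = 11 + 1 = 12.
Hasse bound: |12 − (11+1)| = |0| = 0 ≤ 2√11 ≈ 6.6332 ✓.


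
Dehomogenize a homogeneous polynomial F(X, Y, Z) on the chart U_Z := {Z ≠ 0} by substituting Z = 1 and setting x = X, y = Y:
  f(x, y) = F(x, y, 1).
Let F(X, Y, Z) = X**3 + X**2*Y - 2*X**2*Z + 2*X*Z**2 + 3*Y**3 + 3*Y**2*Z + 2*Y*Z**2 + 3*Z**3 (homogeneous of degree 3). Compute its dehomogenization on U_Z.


f(x, y) = x**3 + x**2*y - 2*x**2 + 2*x + 3*y**3 + 3*y**2 + 2*y + 3

On U_Z we set Z = 1. Each monomial c·X^i·Y^j·Z^k in F becomes c·x^i·y^j·1^k = c·x^i·y^j.
Substituting Z = 1: F(X, Y, 1) = x**3 + x**2*y - 2*x**2 + 2*x + 3*y**3 + 3*y**2 + 2*y + 3.
Note: deg(f) ≤ deg(F) = 3; strict inequality happens when F is divisible by Z (lost terms).


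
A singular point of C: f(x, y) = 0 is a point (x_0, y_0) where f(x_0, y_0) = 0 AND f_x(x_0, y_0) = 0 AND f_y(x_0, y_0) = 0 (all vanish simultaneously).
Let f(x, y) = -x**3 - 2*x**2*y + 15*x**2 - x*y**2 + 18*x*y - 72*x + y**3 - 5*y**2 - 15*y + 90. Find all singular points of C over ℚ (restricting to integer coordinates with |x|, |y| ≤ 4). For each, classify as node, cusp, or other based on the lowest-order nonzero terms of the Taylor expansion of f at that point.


Singular points: {(3, 3)}; classification: cusp.

Compute partial derivatives:
  f_x = -3*x**2 - 4*x*y + 30*x - y**2 + 18*y - 72.
  f_y = -2*x**2 - 2*x*y + 18*x + 3*y**2 - 10*y - 15.
Scan x_0 ∈ {−4, ..., 4}. For each x_0, f_y(x_0, y) is a polynomial in y; find its integer roots y ∈ {−4, ..., 4}, then test f_x and f at those candidates.
  x = -4: f_y(-4, y) = 3*y**2 - 2*y - 119; no integer root y with |y| ≤ 4.
  x = -3: f_y(-3, y) = 3*y**2 - 4*y - 87; no integer root y with |y| ≤ 4.
  x = -2: f_y(-2, y) = 3*y**2 - 6*y - 59; no integer root y with |y| ≤ 4.
  x = -1: f_y(-1, y) = 3*y**2 - 8*y - 35; no integer root y with |y| ≤ 4.
  x = 0: f_y(0, y) = 3*y**2 - 10*y - 15; no integer root y with |y| ≤ 4.
  x = 1: f_y(1, y) = 3*y**2 - 12*y + 1; no integer root y with |y| ≤ 4.
  x = 2: f_y(2, y) = 3*y**2 - 14*y + 13; no integer root y with |y| ≤ 4.
  x = 3: f_y(3, y) = 3*y**2 - 16*y + 21; vanishes at y ∈ {3}. (3, 3): f_x = 0, f = 0 — SINGULAR.
  x = 4: f_y(4, y) = 3*y**2 - 18*y + 25; no integer root y with |y| ≤ 4.
Only singular point on the grid: (3, 3).
Classify: substitute x = 3 + u, y = 3 + v and expand: f = -u**3 - 2*u**2*v - u*v**2 + v**3 + v**2.
No constant or linear terms (consistent with a singular point). Quadratic part: v**2. Cubic part: -u**3 - 2*u**2*v - u*v**2 + v**3.
The quadratic part v**2 is a perfect square, so there is a single (double) tangent line v = 0, i.e. y = 3. Restricting the cubic part to that line (v = 0) leaves -u**3 ≠ 0, so f is not divisible by v and the branch is v² ≈ u**3 to lowest order — this is a cusp.
Classification: cusp.


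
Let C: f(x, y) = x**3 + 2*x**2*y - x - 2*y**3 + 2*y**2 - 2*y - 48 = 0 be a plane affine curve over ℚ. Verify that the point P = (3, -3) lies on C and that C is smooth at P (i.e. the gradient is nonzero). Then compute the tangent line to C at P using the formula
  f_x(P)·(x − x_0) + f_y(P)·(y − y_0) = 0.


Tangent line at P: -10*x - 50*y - 120 = 0.

Step 1: f(3, -3) = 0, so P lies on C.
Step 2: partial derivatives
  f_x(x, y) = 3*x**2 + 4*x*y - 1, f_y(x, y) = 2*x**2 - 6*y**2 + 4*y - 2.
  f_x(P) = -10, f_y(P) = -50 (gradient nonzero, so P is smooth).
Step 3: tangent line at P: -10·(x − 3) + -50·(y − -3) = 0.
Expanding: -10*x - 50*y - 120 = 0.


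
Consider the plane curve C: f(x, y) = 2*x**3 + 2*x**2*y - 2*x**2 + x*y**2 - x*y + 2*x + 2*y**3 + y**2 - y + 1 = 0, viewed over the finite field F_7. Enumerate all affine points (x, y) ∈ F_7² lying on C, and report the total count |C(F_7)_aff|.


Affine F_7-points: {(1, 1), (3, 1), (3, 3), (4, 0)}; count = 4.

For each of the 49 pairs (x, y) ∈ F_7², evaluate f(x, y) mod 7. Record the zeros.
  x = 0: [0↦1, 1↦3, 2↦5, 3↦5, 4↦1, 5↦5, 6↦1]  zeros at y ∈ ∅
  x = 1: [0↦3, 1↦0, 2↦6, 3↦5, 4↦2, 5↦2, 6↦3]  zeros at y ∈ {1}
  x = 2: [0↦6, 1↦2, 2↦2, 3↦4, 4↦6, 5↦6, 6↦2]  zeros at y ∈ ∅
  x = 3: [0↦1, 1↦0, 2↦5, 3↦0, 4↦4, 5↦1, 6↦3]  zeros at y ∈ {1, 3}
  x = 4: [0↦0, 1↦6, 2↦6, 3↦5, 4↦1, 5↦6, 6↦4]  zeros at y ∈ {0}
  x = 5: [0↦1, 1↦4, 2↦3, 3↦3, 4↦2, 5↦5, 6↦3]  zeros at y ∈ ∅
  x = 6: [0↦2, 1↦6, 2↦1, 3↦6, 4↦5, 5↦3, 6↦5]  zeros at y ∈ ∅
Collecting zeros: affine points = {(1, 1), (3, 1), (3, 3), (4, 0)}.
Total count |C(F_7)_aff| = 4.


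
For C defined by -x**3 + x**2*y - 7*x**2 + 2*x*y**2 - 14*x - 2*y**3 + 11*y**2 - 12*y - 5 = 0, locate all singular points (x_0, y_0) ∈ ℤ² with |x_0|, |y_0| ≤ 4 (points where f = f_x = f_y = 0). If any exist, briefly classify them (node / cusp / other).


Singular points: {(-2, 1)}; classification: cusp.

Compute partial derivatives:
  f_x = -3*x**2 + 2*x*y - 14*x + 2*y**2 - 14.
  f_y = x**2 + 4*x*y - 6*y**2 + 22*y - 12.
Scan x_0 ∈ {−4, ..., 4}. For each x_0, f_y(x_0, y) is a polynomial in y; find its integer roots y ∈ {−4, ..., 4}, then test f_x and f at those candidates.
  x = -4: f_y(-4, y) = -6*y**2 + 6*y + 4; no integer root y with |y| ≤ 4.
  x = -3: f_y(-3, y) = -6*y**2 + 10*y - 3; no integer root y with |y| ≤ 4.
  x = -2: f_y(-2, y) = -6*y**2 + 14*y - 8; vanishes at y ∈ {1}. (-2, 1): f_x = 0, f = 0 — SINGULAR.
  x = -1: f_y(-1, y) = -6*y**2 + 18*y - 11; no integer root y with |y| ≤ 4.
  x = 0: f_y(0, y) = -6*y**2 + 22*y - 12; vanishes at y ∈ {3}. (0, 3): f_x = 4 ≠ 0.
  x = 1: f_y(1, y) = -6*y**2 + 26*y - 11; no integer root y with |y| ≤ 4.
  x = 2: f_y(2, y) = -6*y**2 + 30*y - 8; no integer root y with |y| ≤ 4.
  x = 3: f_y(3, y) = -6*y**2 + 34*y - 3; no integer root y with |y| ≤ 4.
  x = 4: f_y(4, y) = -6*y**2 + 38*y + 4; no integer root y with |y| ≤ 4.
Only singular point on the grid: (-2, 1).
Classify: substitute x = -2 + u, y = 1 + v and expand: f = -u**3 + u**2*v + 2*u*v**2 - 2*v**3 + v**2.
No constant or linear terms (consistent with a singular point). Quadratic part: v**2. Cubic part: -u**3 + u**2*v + 2*u*v**2 - 2*v**3.
The quadratic part v**2 is a perfect square, so there is a single (double) tangent line v = 0, i.e. y = 1. Restricting the cubic part to that line (v = 0) leaves -u**3 ≠ 0, so f is not divisible by v and the branch is v² ≈ u**3 to lowest order — this is a cusp.
Classification: cusp.


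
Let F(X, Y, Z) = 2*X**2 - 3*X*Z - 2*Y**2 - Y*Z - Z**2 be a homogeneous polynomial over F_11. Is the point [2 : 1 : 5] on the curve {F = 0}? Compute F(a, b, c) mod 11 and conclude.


F(2,1,5) ≡ 1 (mod 11); P is NOT on the curve.

Evaluate F(2, 1, 5) term-by-term (mod 11).
  2*X**2 ↦ 2·4·1·1 = 8
  -3*X*Z ↦ -3·2·1·5 = -30
  -2*Y**2 ↦ -2·1·1·1 = -2
  -Y*Z ↦ -1·1·1·5 = -5
  -Z**2 ↦ -1·1·1·25 = -25
Sum: F(2, 1, 5) = (8) + (-30) + (-2) + (-5) + (-25) = -54.
Reducing mod 11: -54 ≡ 1 (mod 11).
Since F(a, b, c) ≡ 1 ≠ 0 (mod 11), P does NOT lie on the curve.


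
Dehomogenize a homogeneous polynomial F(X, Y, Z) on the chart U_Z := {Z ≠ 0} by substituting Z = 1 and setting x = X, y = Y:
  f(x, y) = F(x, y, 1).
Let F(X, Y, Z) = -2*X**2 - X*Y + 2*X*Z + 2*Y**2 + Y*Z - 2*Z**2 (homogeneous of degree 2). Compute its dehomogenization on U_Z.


f(x, y) = -2*x**2 - x*y + 2*x + 2*y**2 + y - 2

On U_Z we set Z = 1. Each monomial c·X^i·Y^j·Z^k in F becomes c·x^i·y^j·1^k = c·x^i·y^j.
Substituting Z = 1: F(X, Y, 1) = -2*x**2 - x*y + 2*x + 2*y**2 + y - 2.
Note: deg(f) ≤ deg(F) = 2; strict inequality happens when F is divisible by Z (lost terms).


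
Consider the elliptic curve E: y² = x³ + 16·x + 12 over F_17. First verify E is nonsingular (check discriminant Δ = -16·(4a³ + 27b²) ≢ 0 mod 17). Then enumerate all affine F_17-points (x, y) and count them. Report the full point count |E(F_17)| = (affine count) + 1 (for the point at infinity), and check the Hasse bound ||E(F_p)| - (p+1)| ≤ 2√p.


Affine points = {(2, 1), (2, 16), (3, 6), (3, 11), (4, 2), (4, 15), (5, 8), (5, 9), (6, 1), (6, 16), (7, 5), (7, 12), (9, 1), (9, 16), (10, 4), (10, 13)}; affine count = 16; |E(F_17)| = 17.

Discriminant check: Δ ∝ 4a³ + 27b² = 4·16³ + 27·12² = 4·4096 + 27·144 ≡ 8 (mod 17). Nonzero ⇒ E is nonsingular.
For each x ∈ F_17, compute rhs = x³ + 16·x + 12 mod 17, then count y ∈ F_17 with y² ≡ rhs.
  x = 0: rhs = 12, matching y values: none (0 points).
  x = 1: rhs = 12, matching y values: none (0 points).
  x = 2: rhs = 1, matching y values: 1, 16 (2 points).
  x = 3: rhs = 2, matching y values: 6, 11 (2 points).
  x = 4: rhs = 4, matching y values: 2, 15 (2 points).
  x = 5: rhs = 13, matching y values: 8, 9 (2 points).
  x = 6: rhs = 1, matching y values: 1, 16 (2 points).
  x = 7: rhs = 8, matching y values: 5, 12 (2 points).
  x = 8: rhs = 6, matching y values: none (0 points).
  x = 9: rhs = 1, matching y values: 1, 16 (2 points).
  x = 10: rhs = 16, matching y values: 4, 13 (2 points).
  x = 11: rhs = 6, matching y values: none (0 points).
  x = 12: rhs = 11, matching y values: none (0 points).
  x = 13: rhs = 3, matching y values: none (0 points).
  x = 14: rhs = 5, matching y values: none (0 points).
  x = 15: rhs = 6, matching y values: none (0 points).
  x = 16: rhs = 12, matching y values: none (0 points).
Total affine count: 16.
Full point count |E(F_17)| = 16 + 1 = 17.
Hasse bound: |17 − (17+1)| = |-1| = 1 ≤ 2√17 ≈ 8.2462 ✓.


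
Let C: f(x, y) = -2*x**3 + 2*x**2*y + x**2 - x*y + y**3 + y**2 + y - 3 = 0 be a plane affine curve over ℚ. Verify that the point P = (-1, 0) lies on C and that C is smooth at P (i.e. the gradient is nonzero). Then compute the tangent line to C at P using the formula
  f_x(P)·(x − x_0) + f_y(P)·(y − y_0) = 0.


Tangent line at P: -8*x + 4*y - 8 = 0.

Step 1: f(-1, 0) = 0, so P lies on C.
Step 2: partial derivatives
  f_x(x, y) = -6*x**2 + 4*x*y + 2*x - y, f_y(x, y) = 2*x**2 - x + 3*y**2 + 2*y + 1.
  f_x(P) = -8, f_y(P) = 4 (gradient nonzero, so P is smooth).
Step 3: tangent line at P: -8·(x − -1) + 4·(y − 0) = 0.
Expanding: -8*x + 4*y - 8 = 0.


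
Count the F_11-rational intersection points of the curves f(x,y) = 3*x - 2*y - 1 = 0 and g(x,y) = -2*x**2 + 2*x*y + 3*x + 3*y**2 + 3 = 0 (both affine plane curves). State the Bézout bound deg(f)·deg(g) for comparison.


Common zeros: {(3, 4)}; count = 1; Bézout bound = 2.

deg(f) = 1, deg(g) = 2, so Bézout bound = 2.
Scan x ∈ F_11. For each x, list the y ∈ F_11 with f(x, y) ≡ 0 and those with g(x, y) ≡ 0 (mod 11); the common zeros in that column are the intersection.
  x = 0: f ≡ 0 at y ∈ {5}; g ≡ 0 at y ∈ ∅; common: ∅.
  x = 1: f ≡ 0 at y ∈ {1}; g ≡ 0 at y ∈ {7}; common: ∅.
  x = 2: f ≡ 0 at y ∈ {8}; g ≡ 0 at y ∈ {7, 10}; common: ∅.
  x = 3: f ≡ 0 at y ∈ {4}; g ≡ 0 at y ∈ {4, 5}; common: {4}.
  x = 4: f ≡ 0 at y ∈ {0}; g ≡ 0 at y ∈ {2, 10}; common: ∅.
  x = 5: f ≡ 0 at y ∈ {7}; g ≡ 0 at y ∈ {2}; common: ∅.
  x = 6: f ≡ 0 at y ∈ {3}; g ≡ 0 at y ∈ ∅; common: ∅.
  x = 7: f ≡ 0 at y ∈ {10}; g ≡ 0 at y ∈ ∅; common: ∅.
  x = 8: f ≡ 0 at y ∈ {6}; g ≡ 0 at y ∈ {4, 9}; common: ∅.
  x = 9: f ≡ 0 at y ∈ {2}; g ≡ 0 at y ∈ {0, 5}; common: ∅.
  x = 10: f ≡ 0 at y ∈ {9}; g ≡ 0 at y ∈ ∅; common: ∅.
Collecting: common zeros = {(3, 4)}, so the count is 1.
Comparison with the Bézout bound: 1 ≤ 2 = deg(f)·deg(g), as expected for curves with no common component (the affine F_11-count falls short of the bound because intersections may lie at infinity, over extension fields, or carry multiplicity).


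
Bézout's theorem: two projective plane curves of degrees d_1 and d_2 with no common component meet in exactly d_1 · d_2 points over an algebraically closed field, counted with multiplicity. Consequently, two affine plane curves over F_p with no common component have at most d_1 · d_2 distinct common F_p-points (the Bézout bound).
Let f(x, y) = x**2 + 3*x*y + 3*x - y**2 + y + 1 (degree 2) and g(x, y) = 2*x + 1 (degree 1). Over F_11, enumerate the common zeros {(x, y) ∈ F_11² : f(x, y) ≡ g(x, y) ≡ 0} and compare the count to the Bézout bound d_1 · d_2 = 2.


Common zeros: ∅; count = 0; Bézout bound = 2.

deg(f) = 2, deg(g) = 1, so Bézout bound = 2.
Scan x ∈ F_11. For each x, list the y ∈ F_11 with f(x, y) ≡ 0 and those with g(x, y) ≡ 0 (mod 11); the common zeros in that column are the intersection.
  x = 0: f ≡ 0 at y ∈ {4, 8}; g ≡ 0 at y ∈ ∅; common: ∅.
  x = 1: f ≡ 0 at y ∈ {5, 10}; g ≡ 0 at y ∈ ∅; common: ∅.
  x = 2: f ≡ 0 at y ∈ {0, 7}; g ≡ 0 at y ∈ ∅; common: ∅.
  x = 3: f ≡ 0 at y ∈ {5}; g ≡ 0 at y ∈ ∅; common: ∅.
  x = 4: f ≡ 0 at y ∈ ∅; g ≡ 0 at y ∈ ∅; common: ∅.
  x = 5: f ≡ 0 at y ∈ ∅; g ≡ 0 at y ∈ {0, 1, 2, 3, 4, 5, 6, 7, 8, 9, 10}; common: ∅.
  x = 6: f ≡ 0 at y ∈ {0, 8}; g ≡ 0 at y ∈ ∅; common: ∅.
  x = 7: f ≡ 0 at y ∈ {4, 7}; g ≡ 0 at y ∈ ∅; common: ∅.
  x = 8: f ≡ 0 at y ∈ ∅; g ≡ 0 at y ∈ ∅; common: ∅.
  x = 9: f ≡ 0 at y ∈ ∅; g ≡ 0 at y ∈ ∅; common: ∅.
  x = 10: f ≡ 0 at y ∈ {10}; g ≡ 0 at y ∈ ∅; common: ∅.
Collecting: common zeros = ∅, so the count is 0.
Comparison with the Bézout bound: 0 ≤ 2 = deg(f)·deg(g), as expected for curves with no common component (the affine F_11-count falls short of the bound because intersections may lie at infinity, over extension fields, or carry multiplicity).


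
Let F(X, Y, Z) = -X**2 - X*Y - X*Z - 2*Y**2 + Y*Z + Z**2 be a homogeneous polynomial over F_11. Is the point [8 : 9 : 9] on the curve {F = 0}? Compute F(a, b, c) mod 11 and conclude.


F(8,9,9) ≡ 1 (mod 11); P is NOT on the curve.

Evaluate F(8, 9, 9) term-by-term (mod 11).
  -X**2 ↦ -1·64·1·1 = -64
  -X*Y ↦ -1·8·9·1 = -72
  -X*Z ↦ -1·8·1·9 = -72
  -2*Y**2 ↦ -2·1·81·1 = -162
  Y*Z ↦ 1·1·9·9 = 81
  Z**2 ↦ 1·1·1·81 = 81
Sum: F(8, 9, 9) = (-64) + (-72) + (-72) + (-162) + (81) + (81) = -208.
Reducing mod 11: -208 ≡ 1 (mod 11).
Since F(a, b, c) ≡ 1 ≠ 0 (mod 11), P does NOT lie on the curve.


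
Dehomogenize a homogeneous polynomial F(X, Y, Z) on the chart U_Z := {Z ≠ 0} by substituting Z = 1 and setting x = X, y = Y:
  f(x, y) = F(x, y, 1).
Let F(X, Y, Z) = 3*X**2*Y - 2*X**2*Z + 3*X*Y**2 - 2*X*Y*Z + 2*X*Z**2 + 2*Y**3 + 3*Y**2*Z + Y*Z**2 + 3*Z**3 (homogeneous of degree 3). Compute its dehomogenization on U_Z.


f(x, y) = 3*x**2*y - 2*x**2 + 3*x*y**2 - 2*x*y + 2*x + 2*y**3 + 3*y**2 + y + 3

On U_Z we set Z = 1. Each monomial c·X^i·Y^j·Z^k in F becomes c·x^i·y^j·1^k = c·x^i·y^j.
Substituting Z = 1: F(X, Y, 1) = 3*x**2*y - 2*x**2 + 3*x*y**2 - 2*x*y + 2*x + 2*y**3 + 3*y**2 + y + 3.
Note: deg(f) ≤ deg(F) = 3; strict inequality happens when F is divisible by Z (lost terms).


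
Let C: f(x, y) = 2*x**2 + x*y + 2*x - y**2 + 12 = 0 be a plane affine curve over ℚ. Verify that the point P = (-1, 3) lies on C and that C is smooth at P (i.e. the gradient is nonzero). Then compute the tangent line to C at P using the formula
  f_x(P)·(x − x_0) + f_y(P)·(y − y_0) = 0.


Tangent line at P: x - 7*y + 22 = 0.

Step 1: f(-1, 3) = 0, so P lies on C.
Step 2: partial derivatives
  f_x(x, y) = 4*x + y + 2, f_y(x, y) = x - 2*y.
  f_x(P) = 1, f_y(P) = -7 (gradient nonzero, so P is smooth).
Step 3: tangent line at P: 1·(x − -1) + -7·(y − 3) = 0.
Expanding: x - 7*y + 22 = 0.


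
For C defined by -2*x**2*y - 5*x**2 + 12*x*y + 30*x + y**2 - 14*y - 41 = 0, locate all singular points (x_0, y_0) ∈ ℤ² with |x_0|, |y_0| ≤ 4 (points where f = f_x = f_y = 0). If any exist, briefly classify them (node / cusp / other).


Singular points: {(3, -2)}; classification: node.

Compute partial derivatives:
  f_x = -4*x*y - 10*x + 12*y + 30.
  f_y = -2*x**2 + 12*x + 2*y - 14.
Scan x_0 ∈ {−4, ..., 4}. For each x_0, f_y(x_0, y) is a polynomial in y; find its integer roots y ∈ {−4, ..., 4}, then test f_x and f at those candidates.
  x = -4: f_y(-4, y) = 2*y - 94; no integer root y with |y| ≤ 4.
  x = -3: f_y(-3, y) = 2*y - 68; no integer root y with |y| ≤ 4.
  x = -2: f_y(-2, y) = 2*y - 46; no integer root y with |y| ≤ 4.
  x = -1: f_y(-1, y) = 2*y - 28; no integer root y with |y| ≤ 4.
  x = 0: f_y(0, y) = 2*y - 14; no integer root y with |y| ≤ 4.
  x = 1: f_y(1, y) = 2*y - 4; vanishes at y ∈ {2}. (1, 2): f_x = 36 ≠ 0.
  x = 2: f_y(2, y) = 2*y + 2; vanishes at y ∈ {-1}. (2, -1): f_x = 6 ≠ 0.
  x = 3: f_y(3, y) = 2*y + 4; vanishes at y ∈ {-2}. (3, -2): f_x = 0, f = 0 — SINGULAR.
  x = 4: f_y(4, y) = 2*y + 2; vanishes at y ∈ {-1}. (4, -1): f_x = -6 ≠ 0.
Only singular point on the grid: (3, -2).
Classify: substitute x = 3 + u, y = -2 + v and expand: f = -2*u**2*v - u**2 + v**2.
No constant or linear terms (consistent with a singular point). Quadratic part: -u**2 + v**2. Cubic part: -2*u**2*v.
The quadratic part v**2 - u**2 = (v − u)(v + u) splits into two distinct linear factors, so there are two distinct tangent lines y − -2 = ±(x − 3) — this is a node (ordinary double point).
Classification: node.


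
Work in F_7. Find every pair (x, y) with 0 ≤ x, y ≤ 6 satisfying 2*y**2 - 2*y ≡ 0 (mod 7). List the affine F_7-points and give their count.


Affine F_7-points: {(0, 0), (0, 1), (1, 0), (1, 1), (2, 0), (2, 1), (3, 0), (3, 1), (4, 0), (4, 1), (5, 0), (5, 1), (6, 0), (6, 1)}; count = 14.

For each of the 49 pairs (x, y) ∈ F_7², evaluate f(x, y) mod 7. Record the zeros.
  x = 0: [0↦0, 1↦0, 2↦4, 3↦5, 4↦3, 5↦5, 6↦4]  zeros at y ∈ {0, 1}
  x = 1: [0↦0, 1↦0, 2↦4, 3↦5, 4↦3, 5↦5, 6↦4]  zeros at y ∈ {0, 1}
  x = 2: [0↦0, 1↦0, 2↦4, 3↦5, 4↦3, 5↦5, 6↦4]  zeros at y ∈ {0, 1}
  x = 3: [0↦0, 1↦0, 2↦4, 3↦5, 4↦3, 5↦5, 6↦4]  zeros at y ∈ {0, 1}
  x = 4: [0↦0, 1↦0, 2↦4, 3↦5, 4↦3, 5↦5, 6↦4]  zeros at y ∈ {0, 1}
  x = 5: [0↦0, 1↦0, 2↦4, 3↦5, 4↦3, 5↦5, 6↦4]  zeros at y ∈ {0, 1}
  x = 6: [0↦0, 1↦0, 2↦4, 3↦5, 4↦3, 5↦5, 6↦4]  zeros at y ∈ {0, 1}
Collecting zeros: affine points = {(0, 0), (0, 1), (1, 0), (1, 1), (2, 0), (2, 1), (3, 0), (3, 1), (4, 0), (4, 1), (5, 0), (5, 1), (6, 0), (6, 1)}.
Total count |C(F_7)_aff| = 14.


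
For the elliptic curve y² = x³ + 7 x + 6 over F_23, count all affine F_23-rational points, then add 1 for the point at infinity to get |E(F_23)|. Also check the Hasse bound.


Affine points = {(0, 11), (0, 12), (3, 10), (3, 13), (4, 11), (4, 12), (9, 4), (9, 19), (10, 8), (10, 15), (12, 1), (12, 22), (15, 6), (15, 17), (17, 1), (17, 22), (19, 11), (19, 12), (20, 2), (20, 21)}; affine count = 20; |E(F_23)| = 21.

Discriminant check: Δ ∝ 4a³ + 27b² = 4·7³ + 27·6² = 4·343 + 27·36 ≡ 21 (mod 23). Nonzero ⇒ E is nonsingular.
For each x ∈ F_23, compute rhs = x³ + 7·x + 6 mod 23, then count y ∈ F_23 with y² ≡ rhs.
  x = 0: rhs = 6, matching y values: 11, 12 (2 points).
  x = 1: rhs = 14, matching y values: none (0 points).
  x = 2: rhs = 5, matching y values: none (0 points).
  x = 3: rhs = 8, matching y values: 10, 13 (2 points).
  x = 4: rhs = 6, matching y values: 11, 12 (2 points).
  x = 5: rhs = 5, matching y values: none (0 points).
  x = 6: rhs = 11, matching y values: none (0 points).
  x = 7: rhs = 7, matching y values: none (0 points).
  x = 8: rhs = 22, matching y values: none (0 points).
  x = 9: rhs = 16, matching y values: 4, 19 (2 points).
  x = 10: rhs = 18, matching y values: 8, 15 (2 points).
  x = 11: rhs = 11, matching y values: none (0 points).
  x = 12: rhs = 1, matching y values: 1, 22 (2 points).
  x = 13: rhs = 17, matching y values: none (0 points).
  x = 14: rhs = 19, matching y values: none (0 points).
  x = 15: rhs = 13, matching y values: 6, 17 (2 points).
  x = 16: rhs = 5, matching y values: none (0 points).
  x = 17: rhs = 1, matching y values: 1, 22 (2 points).
  x = 18: rhs = 7, matching y values: none (0 points).
  x = 19: rhs = 6, matching y values: 11, 12 (2 points).
  x = 20: rhs = 4, matching y values: 2, 21 (2 points).
  x = 21: rhs = 7, matching y values: none (0 points).
  x = 22: rhs = 21, matching y values: none (0 points).
Total affine count: 20.
Full point count |E(F_23)| = 20 + 1 = 21.
Hasse bound: |21 − (23+1)| = |-3| = 3 ≤ 2√23 ≈ 9.5917 ✓.


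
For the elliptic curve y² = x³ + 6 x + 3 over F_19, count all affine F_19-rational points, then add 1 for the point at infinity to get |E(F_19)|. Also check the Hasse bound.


Affine points = {(2, 2), (2, 17), (5, 5), (5, 14), (9, 8), (9, 11), (12, 6), (12, 13), (13, 6), (13, 13), (14, 0)}; affine count = 11; |E(F_19)| = 12.

Discriminant check: Δ ∝ 4a³ + 27b² = 4·6³ + 27·3² = 4·216 + 27·9 ≡ 5 (mod 19). Nonzero ⇒ E is nonsingular.
For each x ∈ F_19, compute rhs = x³ + 6·x + 3 mod 19, then count y ∈ F_19 with y² ≡ rhs.
  x = 0: rhs = 3, matching y values: none (0 points).
  x = 1: rhs = 10, matching y values: none (0 points).
  x = 2: rhs = 4, matching y values: 2, 17 (2 points).
  x = 3: rhs = 10, matching y values: none (0 points).
  x = 4: rhs = 15, matching y values: none (0 points).
  x = 5: rhs = 6, matching y values: 5, 14 (2 points).
  x = 6: rhs = 8, matching y values: none (0 points).
  x = 7: rhs = 8, matching y values: none (0 points).
  x = 8: rhs = 12, matching y values: none (0 points).
  x = 9: rhs = 7, matching y values: 8, 11 (2 points).
  x = 10: rhs = 18, matching y values: none (0 points).
  x = 11: rhs = 13, matching y values: none (0 points).
  x = 12: rhs = 17, matching y values: 6, 13 (2 points).
  x = 13: rhs = 17, matching y values: 6, 13 (2 points).
  x = 14: rhs = 0, matching y values: 0 (1 points).
  x = 15: rhs = 10, matching y values: none (0 points).
  x = 16: rhs = 15, matching y values: none (0 points).
  x = 17: rhs = 2, matching y values: none (0 points).
  x = 18: rhs = 15, matching y values: none (0 points).
Total affine count: 11.
Full point count |E(F_19)| = 11 + 1 = 12.
Hasse bound: |12 − (19+1)| = |-8| = 8 ≤ 2√19 ≈ 8.7178 ✓.


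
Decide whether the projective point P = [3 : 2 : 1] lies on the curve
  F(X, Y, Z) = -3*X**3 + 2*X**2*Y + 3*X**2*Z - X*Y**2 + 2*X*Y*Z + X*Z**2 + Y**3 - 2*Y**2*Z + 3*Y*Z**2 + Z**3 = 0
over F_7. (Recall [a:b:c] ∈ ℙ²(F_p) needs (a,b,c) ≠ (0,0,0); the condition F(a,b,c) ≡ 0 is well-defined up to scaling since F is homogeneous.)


F(3,2,1) ≡ 6 (mod 7); P is NOT on the curve.

Evaluate F(3, 2, 1) term-by-term (mod 7).
  -3*X**3 ↦ -3·27·1·1 = -81
  2*X**2*Y ↦ 2·9·2·1 = 36
  3*X**2*Z ↦ 3·9·1·1 = 27
  -X*Y**2 ↦ -1·3·4·1 = -12
  2*X*Y*Z ↦ 2·3·2·1 = 12
  X*Z**2 ↦ 1·3·1·1 = 3
  Y**3 ↦ 1·1·8·1 = 8
  -2*Y**2*Z ↦ -2·1·4·1 = -8
  3*Y*Z**2 ↦ 3·1·2·1 = 6
  Z**3 ↦ 1·1·1·1 = 1
Sum: F(3, 2, 1) = (-81) + (36) + (27) + (-12) + (12) + (3) + (8) + (-8) + (6) + (1) = -8.
Reducing mod 7: -8 ≡ 6 (mod 7).
Since F(a, b, c) ≡ 6 ≠ 0 (mod 7), P does NOT lie on the curve.


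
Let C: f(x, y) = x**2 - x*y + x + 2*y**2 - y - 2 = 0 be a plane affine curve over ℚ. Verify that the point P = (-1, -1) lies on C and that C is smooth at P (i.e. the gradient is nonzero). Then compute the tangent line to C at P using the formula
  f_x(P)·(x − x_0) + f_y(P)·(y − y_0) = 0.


Tangent line at P: -4*y - 4 = 0.

Step 1: f(-1, -1) = 0, so P lies on C.
Step 2: partial derivatives
  f_x(x, y) = 2*x - y + 1, f_y(x, y) = -x + 4*y - 1.
  f_x(P) = 0, f_y(P) = -4 (gradient nonzero, so P is smooth).
Step 3: tangent line at P: 0·(x − -1) + -4·(y − -1) = 0.
Expanding: -4*y - 4 = 0.


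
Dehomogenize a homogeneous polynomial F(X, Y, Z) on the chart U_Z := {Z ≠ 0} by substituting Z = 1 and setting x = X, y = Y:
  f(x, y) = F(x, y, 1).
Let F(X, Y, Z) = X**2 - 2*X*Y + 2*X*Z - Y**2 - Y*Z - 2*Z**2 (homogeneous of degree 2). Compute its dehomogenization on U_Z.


f(x, y) = x**2 - 2*x*y + 2*x - y**2 - y - 2

On U_Z we set Z = 1. Each monomial c·X^i·Y^j·Z^k in F becomes c·x^i·y^j·1^k = c·x^i·y^j.
Substituting Z = 1: F(X, Y, 1) = x**2 - 2*x*y + 2*x - y**2 - y - 2.
Note: deg(f) ≤ deg(F) = 2; strict inequality happens when F is divisible by Z (lost terms).


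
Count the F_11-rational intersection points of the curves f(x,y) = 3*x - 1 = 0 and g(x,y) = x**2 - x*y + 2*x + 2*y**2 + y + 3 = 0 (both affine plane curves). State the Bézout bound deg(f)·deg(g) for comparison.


Common zeros: ∅; count = 0; Bézout bound = 2.

deg(f) = 1, deg(g) = 2, so Bézout bound = 2.
Scan x ∈ F_11. For each x, list the y ∈ F_11 with f(x, y) ≡ 0 and those with g(x, y) ≡ 0 (mod 11); the common zeros in that column are the intersection.
  x = 0: f ≡ 0 at y ∈ ∅; g ≡ 0 at y ∈ ∅; common: ∅.
  x = 1: f ≡ 0 at y ∈ ∅; g ≡ 0 at y ∈ ∅; common: ∅.
  x = 2: f ≡ 0 at y ∈ ∅; g ≡ 0 at y ∈ {0, 6}; common: ∅.
  x = 3: f ≡ 0 at y ∈ ∅; g ≡ 0 at y ∈ {2, 10}; common: ∅.
  x = 4: f ≡ 0 at y ∈ {0, 1, 2, 3, 4, 5, 6, 7, 8, 9, 10}; g ≡ 0 at y ∈ ∅; common: ∅.
  x = 5: f ≡ 0 at y ∈ ∅; g ≡ 0 at y ∈ {3, 10}; common: ∅.
  x = 6: f ≡ 0 at y ∈ ∅; g ≡ 0 at y ∈ ∅; common: ∅.
  x = 7: f ≡ 0 at y ∈ ∅; g ≡ 0 at y ∈ {0, 3}; common: ∅.
  x = 8: f ≡ 0 at y ∈ ∅; g ≡ 0 at y ∈ {2, 7}; common: ∅.
  x = 9: f ≡ 0 at y ∈ ∅; g ≡ 0 at y ∈ ∅; common: ∅.
  x = 10: f ≡ 0 at y ∈ ∅; g ≡ 0 at y ∈ ∅; common: ∅.
Collecting: common zeros = ∅, so the count is 0.
Comparison with the Bézout bound: 0 ≤ 2 = deg(f)·deg(g), as expected for curves with no common component (the affine F_11-count falls short of the bound because intersections may lie at infinity, over extension fields, or carry multiplicity).


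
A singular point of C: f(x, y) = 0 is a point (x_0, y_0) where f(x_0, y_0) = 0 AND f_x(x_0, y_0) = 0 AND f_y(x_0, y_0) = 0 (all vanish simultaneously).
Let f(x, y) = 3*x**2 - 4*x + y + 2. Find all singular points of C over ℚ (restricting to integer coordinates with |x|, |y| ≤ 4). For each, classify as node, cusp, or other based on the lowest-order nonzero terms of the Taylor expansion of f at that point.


No singular points in the scanned grid; C is smooth there.

Compute partial derivatives:
  f_x = 6*x - 4.
  f_y = 1.
f_y = 1 is a nonzero constant, so f_y never vanishes: no point (x, y) can satisfy f = f_x = f_y = 0. In particular no (x, y) ∈ {−4, ..., 4}² is singular; the curve is smooth.


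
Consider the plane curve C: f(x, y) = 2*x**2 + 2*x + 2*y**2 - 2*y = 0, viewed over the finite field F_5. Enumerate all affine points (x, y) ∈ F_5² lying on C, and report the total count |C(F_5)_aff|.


Affine F_5-points: {(0, 0), (0, 1), (4, 0), (4, 1)}; count = 4.

For each of the 25 pairs (x, y) ∈ F_5², evaluate f(x, y) mod 5. Record the zeros.
  x = 0: [0↦0, 1↦0, 2↦4, 3↦2, 4↦4]  zeros at y ∈ {0, 1}
  x = 1: [0↦4, 1↦4, 2↦3, 3↦1, 4↦3]  zeros at y ∈ ∅
  x = 2: [0↦2, 1↦2, 2↦1, 3↦4, 4↦1]  zeros at y ∈ ∅
  x = 3: [0↦4, 1↦4, 2↦3, 3↦1, 4↦3]  zeros at y ∈ ∅
  x = 4: [0↦0, 1↦0, 2↦4, 3↦2, 4↦4]  zeros at y ∈ {0, 1}
Collecting zeros: affine points = {(0, 0), (0, 1), (4, 0), (4, 1)}.
Total count |C(F_5)_aff| = 4.


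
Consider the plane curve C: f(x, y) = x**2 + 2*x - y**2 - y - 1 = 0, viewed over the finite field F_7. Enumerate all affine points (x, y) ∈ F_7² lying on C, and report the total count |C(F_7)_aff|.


Affine F_7-points: {(0, 2), (0, 4), (1, 1), (1, 5), (2, 0), (2, 6), (3, 0), (3, 6), (4, 1), (4, 5), (5, 2), (5, 4), (6, 3)}; count = 13.

For each of the 49 pairs (x, y) ∈ F_7², evaluate f(x, y) mod 7. Record the zeros.
  x = 0: [0↦6, 1↦4, 2↦0, 3↦1, 4↦0, 5↦4, 6↦6]  zeros at y ∈ {2, 4}
  x = 1: [0↦2, 1↦0, 2↦3, 3↦4, 4↦3, 5↦0, 6↦2]  zeros at y ∈ {1, 5}
  x = 2: [0↦0, 1↦5, 2↦1, 3↦2, 4↦1, 5↦5, 6↦0]  zeros at y ∈ {0, 6}
  x = 3: [0↦0, 1↦5, 2↦1, 3↦2, 4↦1, 5↦5, 6↦0]  zeros at y ∈ {0, 6}
  x = 4: [0↦2, 1↦0, 2↦3, 3↦4, 4↦3, 5↦0, 6↦2]  zeros at y ∈ {1, 5}
  x = 5: [0↦6, 1↦4, 2↦0, 3↦1, 4↦0, 5↦4, 6↦6]  zeros at y ∈ {2, 4}
  x = 6: [0↦5, 1↦3, 2↦6, 3↦0, 4↦6, 5↦3, 6↦5]  zeros at y ∈ {3}
Collecting zeros: affine points = {(0, 2), (0, 4), (1, 1), (1, 5), (2, 0), (2, 6), (3, 0), (3, 6), (4, 1), (4, 5), (5, 2), (5, 4), (6, 3)}.
Total count |C(F_7)_aff| = 13.


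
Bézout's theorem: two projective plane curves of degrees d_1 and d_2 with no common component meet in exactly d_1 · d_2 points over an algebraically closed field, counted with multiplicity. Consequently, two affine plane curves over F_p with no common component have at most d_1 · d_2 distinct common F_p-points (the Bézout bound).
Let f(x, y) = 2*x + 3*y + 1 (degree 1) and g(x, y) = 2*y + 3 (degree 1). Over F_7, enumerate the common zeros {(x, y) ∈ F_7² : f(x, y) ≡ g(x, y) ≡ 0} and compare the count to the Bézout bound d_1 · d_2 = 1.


Common zeros: {(0, 2)}; count = 1; Bézout bound = 1.

deg(f) = 1, deg(g) = 1, so Bézout bound = 1.
Scan x ∈ F_7. For each x, list the y ∈ F_7 with f(x, y) ≡ 0 and those with g(x, y) ≡ 0 (mod 7); the common zeros in that column are the intersection.
  x = 0: f ≡ 0 at y ∈ {2}; g ≡ 0 at y ∈ {2}; common: {2}.
  x = 1: f ≡ 0 at y ∈ {6}; g ≡ 0 at y ∈ {2}; common: ∅.
  x = 2: f ≡ 0 at y ∈ {3}; g ≡ 0 at y ∈ {2}; common: ∅.
  x = 3: f ≡ 0 at y ∈ {0}; g ≡ 0 at y ∈ {2}; common: ∅.
  x = 4: f ≡ 0 at y ∈ {4}; g ≡ 0 at y ∈ {2}; common: ∅.
  x = 5: f ≡ 0 at y ∈ {1}; g ≡ 0 at y ∈ {2}; common: ∅.
  x = 6: f ≡ 0 at y ∈ {5}; g ≡ 0 at y ∈ {2}; common: ∅.
Collecting: common zeros = {(0, 2)}, so the count is 1.
Comparison with the Bézout bound: 1 ≤ 1 = deg(f)·deg(g), as expected for curves with no common component (the bound is attained).


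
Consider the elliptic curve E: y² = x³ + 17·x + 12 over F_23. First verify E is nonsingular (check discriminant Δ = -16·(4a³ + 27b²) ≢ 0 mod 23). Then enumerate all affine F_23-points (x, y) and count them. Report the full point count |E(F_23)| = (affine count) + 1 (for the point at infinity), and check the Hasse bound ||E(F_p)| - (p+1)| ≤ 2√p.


Affine points = {(0, 9), (0, 14), (2, 10), (2, 13), (4, 11), (4, 12), (6, 10), (6, 13), (8, 4), (8, 19), (10, 3), (10, 20), (11, 9), (11, 14), (12, 9), (12, 14), (14, 2), (14, 21), (15, 10), (15, 13), (17, 4), (17, 19), (18, 3), (18, 20), (19, 8), (19, 15), (20, 7), (20, 16), (21, 4), (21, 19)}; affine count = 30; |E(F_23)| = 31.

Discriminant check: Δ ∝ 4a³ + 27b² = 4·17³ + 27·12² = 4·4913 + 27·144 ≡ 11 (mod 23). Nonzero ⇒ E is nonsingular.
For each x ∈ F_23, compute rhs = x³ + 17·x + 12 mod 23, then count y ∈ F_23 with y² ≡ rhs.
  x = 0: rhs = 12, matching y values: 9, 14 (2 points).
  x = 1: rhs = 7, matching y values: none (0 points).
  x = 2: rhs = 8, matching y values: 10, 13 (2 points).
  x = 3: rhs = 21, matching y values: none (0 points).
  x = 4: rhs = 6, matching y values: 11, 12 (2 points).
  x = 5: rhs = 15, matching y values: none (0 points).
  x = 6: rhs = 8, matching y values: 10, 13 (2 points).
  x = 7: rhs = 14, matching y values: none (0 points).
  x = 8: rhs = 16, matching y values: 4, 19 (2 points).
  x = 9: rhs = 20, matching y values: none (0 points).
  x = 10: rhs = 9, matching y values: 3, 20 (2 points).
  x = 11: rhs = 12, matching y values: 9, 14 (2 points).
  x = 12: rhs = 12, matching y values: 9, 14 (2 points).
  x = 13: rhs = 15, matching y values: none (0 points).
  x = 14: rhs = 4, matching y values: 2, 21 (2 points).
  x = 15: rhs = 8, matching y values: 10, 13 (2 points).
  x = 16: rhs = 10, matching y values: none (0 points).
  x = 17: rhs = 16, matching y values: 4, 19 (2 points).
  x = 18: rhs = 9, matching y values: 3, 20 (2 points).
  x = 19: rhs = 18, matching y values: 8, 15 (2 points).
  x = 20: rhs = 3, matching y values: 7, 16 (2 points).
  x = 21: rhs = 16, matching y values: 4, 19 (2 points).
  x = 22: rhs = 17, matching y values: none (0 points).
Total affine count: 30.
Full point count |E(F_23)| = 30 + 1 = 31.
Hasse bound: |31 − (23+1)| = |7| = 7 ≤ 2√23 ≈ 9.5917 ✓.


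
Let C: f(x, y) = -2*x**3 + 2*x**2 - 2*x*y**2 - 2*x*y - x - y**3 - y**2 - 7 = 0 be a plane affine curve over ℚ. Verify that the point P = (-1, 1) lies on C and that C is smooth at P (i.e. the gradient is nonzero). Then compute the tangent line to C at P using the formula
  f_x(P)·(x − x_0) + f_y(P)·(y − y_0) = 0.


Tangent line at P: -15*x + y - 16 = 0.

Step 1: f(-1, 1) = 0, so P lies on C.
Step 2: partial derivatives
  f_x(x, y) = -6*x**2 + 4*x - 2*y**2 - 2*y - 1, f_y(x, y) = -4*x*y - 2*x - 3*y**2 - 2*y.
  f_x(P) = -15, f_y(P) = 1 (gradient nonzero, so P is smooth).
Step 3: tangent line at P: -15·(x − -1) + 1·(y − 1) = 0.
Expanding: -15*x + y - 16 = 0.


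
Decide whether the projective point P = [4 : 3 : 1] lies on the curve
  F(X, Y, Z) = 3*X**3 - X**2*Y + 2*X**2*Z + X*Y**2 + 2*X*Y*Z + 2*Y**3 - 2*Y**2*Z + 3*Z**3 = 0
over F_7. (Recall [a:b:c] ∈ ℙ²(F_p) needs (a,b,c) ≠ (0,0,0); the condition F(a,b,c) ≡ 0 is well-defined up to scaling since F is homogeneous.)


F(4,3,1) ≡ 2 (mod 7); P is NOT on the curve.

Evaluate F(4, 3, 1) term-by-term (mod 7).
  3*X**3 ↦ 3·64·1·1 = 192
  -X**2*Y ↦ -1·16·3·1 = -48
  2*X**2*Z ↦ 2·16·1·1 = 32
  X*Y**2 ↦ 1·4·9·1 = 36
  2*X*Y*Z ↦ 2·4·3·1 = 24
  2*Y**3 ↦ 2·1·27·1 = 54
  -2*Y**2*Z ↦ -2·1·9·1 = -18
  3*Z**3 ↦ 3·1·1·1 = 3
Sum: F(4, 3, 1) = (192) + (-48) + (32) + (36) + (24) + (54) + (-18) + (3) = 275.
Reducing mod 7: 275 ≡ 2 (mod 7).
Since F(a, b, c) ≡ 2 ≠ 0 (mod 7), P does NOT lie on the curve.


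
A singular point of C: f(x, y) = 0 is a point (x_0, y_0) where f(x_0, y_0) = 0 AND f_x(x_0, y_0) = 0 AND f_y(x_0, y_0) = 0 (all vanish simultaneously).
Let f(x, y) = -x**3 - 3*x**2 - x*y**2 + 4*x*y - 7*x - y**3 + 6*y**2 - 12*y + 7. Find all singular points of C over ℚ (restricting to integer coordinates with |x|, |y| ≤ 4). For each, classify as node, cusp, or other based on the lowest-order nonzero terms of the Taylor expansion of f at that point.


Singular points: {(-1, 2)}; classification: cusp.

Compute partial derivatives:
  f_x = -3*x**2 - 6*x - y**2 + 4*y - 7.
  f_y = -2*x*y + 4*x - 3*y**2 + 12*y - 12.
Scan x_0 ∈ {−4, ..., 4}. For each x_0, f_y(x_0, y) is a polynomial in y; find its integer roots y ∈ {−4, ..., 4}, then test f_x and f at those candidates.
  x = -4: f_y(-4, y) = -3*y**2 + 20*y - 28; vanishes at y ∈ {2}. (-4, 2): f_x = -27 ≠ 0.
  x = -3: f_y(-3, y) = -3*y**2 + 18*y - 24; vanishes at y ∈ {2, 4}. (-3, 2): f_x = -12 ≠ 0; (-3, 4): f_x = -16 ≠ 0.
  x = -2: f_y(-2, y) = -3*y**2 + 16*y - 20; vanishes at y ∈ {2}. (-2, 2): f_x = -3 ≠ 0.
  x = -1: f_y(-1, y) = -3*y**2 + 14*y - 16; vanishes at y ∈ {2}. (-1, 2): f_x = 0, f = 0 — SINGULAR.
  x = 0: f_y(0, y) = -3*y**2 + 12*y - 12; vanishes at y ∈ {2}. (0, 2): f_x = -3 ≠ 0.
  x = 1: f_y(1, y) = -3*y**2 + 10*y - 8; vanishes at y ∈ {2}. (1, 2): f_x = -12 ≠ 0.
  x = 2: f_y(2, y) = -3*y**2 + 8*y - 4; vanishes at y ∈ {2}. (2, 2): f_x = -27 ≠ 0.
  x = 3: f_y(3, y) = -3*y**2 + 6*y; vanishes at y ∈ {0, 2}. (3, 0): f_x = -52 ≠ 0; (3, 2): f_x = -48 ≠ 0.
  x = 4: f_y(4, y) = -3*y**2 + 4*y + 4; vanishes at y ∈ {2}. (4, 2): f_x = -75 ≠ 0.
Only singular point on the grid: (-1, 2).
Classify: substitute x = -1 + u, y = 2 + v and expand: f = -u**3 - u*v**2 - v**3 + v**2.
No constant or linear terms (consistent with a singular point). Quadratic part: v**2. Cubic part: -u**3 - u*v**2 - v**3.
The quadratic part v**2 is a perfect square, so there is a single (double) tangent line v = 0, i.e. y = 2. Restricting the cubic part to that line (v = 0) leaves -u**3 ≠ 0, so f is not divisible by v and the branch is v² ≈ u**3 to lowest order — this is a cusp.
Classification: cusp.
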